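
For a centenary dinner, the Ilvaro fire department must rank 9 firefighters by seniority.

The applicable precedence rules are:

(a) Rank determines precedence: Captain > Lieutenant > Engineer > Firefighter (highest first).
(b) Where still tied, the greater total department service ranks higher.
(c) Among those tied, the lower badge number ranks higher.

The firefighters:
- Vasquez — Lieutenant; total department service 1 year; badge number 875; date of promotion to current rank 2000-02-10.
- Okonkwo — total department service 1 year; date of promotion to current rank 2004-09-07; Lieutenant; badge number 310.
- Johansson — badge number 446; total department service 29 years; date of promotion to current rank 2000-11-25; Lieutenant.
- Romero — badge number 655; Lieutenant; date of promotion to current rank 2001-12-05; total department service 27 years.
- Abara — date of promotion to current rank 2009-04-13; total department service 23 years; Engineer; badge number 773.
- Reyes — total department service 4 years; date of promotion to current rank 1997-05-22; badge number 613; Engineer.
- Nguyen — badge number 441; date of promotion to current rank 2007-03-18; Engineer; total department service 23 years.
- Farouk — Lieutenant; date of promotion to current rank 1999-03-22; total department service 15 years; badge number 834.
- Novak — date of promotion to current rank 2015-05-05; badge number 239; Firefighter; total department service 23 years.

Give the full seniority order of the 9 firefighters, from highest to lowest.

By rank: Johansson, Romero, Farouk, Okonkwo and Vasquez (Lieutenant); then Nguyen, Abara and Reyes (Engineer); then Novak (Firefighter).
Among Johansson, Romero, Farouk, Okonkwo and Vasquez, by total department service (higher first): Johansson (29 years) before Romero (27 years) before Farouk (15 years) before Okonkwo and Vasquez (1 year).
Among Okonkwo and Vasquez, by badge number (lower first): Okonkwo (310) before Vasquez (875).
Among Nguyen, Abara and Reyes, by total department service (higher first): Nguyen and Abara (23 years) before Reyes (4 years).
Among Nguyen and Abara, by badge number (lower first): Nguyen (441) before Abara (773).
Full order: Johansson, Romero, Farouk, Okonkwo, Vasquez, Nguyen, Abara, Reyes, Novak.

Johansson, Romero, Farouk, Okonkwo, Vasquez, Nguyen, Abara, Reyes, Novak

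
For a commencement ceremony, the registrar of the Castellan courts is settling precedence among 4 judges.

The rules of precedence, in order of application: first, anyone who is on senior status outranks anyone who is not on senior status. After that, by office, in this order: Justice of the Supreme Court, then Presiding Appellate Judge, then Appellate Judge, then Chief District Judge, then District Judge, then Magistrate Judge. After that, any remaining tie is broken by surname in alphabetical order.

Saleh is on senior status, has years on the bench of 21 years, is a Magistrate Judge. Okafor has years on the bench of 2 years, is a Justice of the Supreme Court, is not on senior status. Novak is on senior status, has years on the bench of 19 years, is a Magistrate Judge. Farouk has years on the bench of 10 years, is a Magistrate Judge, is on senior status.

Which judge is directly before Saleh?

Novak

By the first rule: Farouk, Novak and Saleh (each on senior status); then Okafor (not on senior status).
Farouk, Novak and Saleh are each Magistrate Judge, so the next rule applies.
Among Farouk, Novak and Saleh, alphabetically by surname: Farouk before Novak before Saleh.
Order: Farouk, Novak, Saleh, Okafor.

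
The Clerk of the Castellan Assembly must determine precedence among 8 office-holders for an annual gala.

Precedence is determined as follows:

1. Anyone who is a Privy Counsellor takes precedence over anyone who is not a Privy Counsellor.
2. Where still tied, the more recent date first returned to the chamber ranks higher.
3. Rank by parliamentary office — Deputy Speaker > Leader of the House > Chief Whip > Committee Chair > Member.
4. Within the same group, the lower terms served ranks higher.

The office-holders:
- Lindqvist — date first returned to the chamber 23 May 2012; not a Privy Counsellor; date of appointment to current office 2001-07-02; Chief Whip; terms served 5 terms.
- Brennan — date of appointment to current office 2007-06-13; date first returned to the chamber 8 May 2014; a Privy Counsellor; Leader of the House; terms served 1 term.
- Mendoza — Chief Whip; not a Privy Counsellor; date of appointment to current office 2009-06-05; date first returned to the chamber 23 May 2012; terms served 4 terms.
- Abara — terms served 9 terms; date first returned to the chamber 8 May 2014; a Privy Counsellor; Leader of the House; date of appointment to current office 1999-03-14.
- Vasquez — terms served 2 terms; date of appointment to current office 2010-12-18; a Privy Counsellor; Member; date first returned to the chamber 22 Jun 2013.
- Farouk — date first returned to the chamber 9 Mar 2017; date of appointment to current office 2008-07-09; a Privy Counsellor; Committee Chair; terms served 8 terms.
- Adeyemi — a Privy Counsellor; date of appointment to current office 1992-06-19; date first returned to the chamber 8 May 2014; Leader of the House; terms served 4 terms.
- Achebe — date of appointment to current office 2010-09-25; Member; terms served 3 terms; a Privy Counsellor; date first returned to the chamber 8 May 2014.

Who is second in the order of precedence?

By the first rule: Farouk, Brennan, Adeyemi, Abara, Achebe and Vasquez (each a Privy Counsellor); then Mendoza and Lindqvist (both not a Privy Counsellor).
Among Farouk, Brennan, Adeyemi, Abara, Achebe and Vasquez, by date first returned to the chamber (later first): Farouk (9 Mar 2017) before Brennan, Adeyemi, Abara and Achebe (8 May 2014) before Vasquez (22 Jun 2013).
Among Brennan, Adeyemi, Abara and Achebe, by parliamentary office: Brennan, Adeyemi and Abara (Leader of the House) before Achebe (Member).
Among Brennan, Adeyemi and Abara, by terms served (lower first): Brennan (1 term) before Adeyemi (4 terms) before Abara (9 terms).
Mendoza and Lindqvist both have date first returned to the chamber 23 May 2012, so the next rule applies.
Mendoza and Lindqvist are each Chief Whip, so the next rule applies.
Among Mendoza and Lindqvist, by terms served (lower first): Mendoza (4 terms) before Lindqvist (5 terms).
Order: Farouk, Brennan, Adeyemi, Abara, Achebe, Vasquez, Mendoza, Lindqvist.

Brennan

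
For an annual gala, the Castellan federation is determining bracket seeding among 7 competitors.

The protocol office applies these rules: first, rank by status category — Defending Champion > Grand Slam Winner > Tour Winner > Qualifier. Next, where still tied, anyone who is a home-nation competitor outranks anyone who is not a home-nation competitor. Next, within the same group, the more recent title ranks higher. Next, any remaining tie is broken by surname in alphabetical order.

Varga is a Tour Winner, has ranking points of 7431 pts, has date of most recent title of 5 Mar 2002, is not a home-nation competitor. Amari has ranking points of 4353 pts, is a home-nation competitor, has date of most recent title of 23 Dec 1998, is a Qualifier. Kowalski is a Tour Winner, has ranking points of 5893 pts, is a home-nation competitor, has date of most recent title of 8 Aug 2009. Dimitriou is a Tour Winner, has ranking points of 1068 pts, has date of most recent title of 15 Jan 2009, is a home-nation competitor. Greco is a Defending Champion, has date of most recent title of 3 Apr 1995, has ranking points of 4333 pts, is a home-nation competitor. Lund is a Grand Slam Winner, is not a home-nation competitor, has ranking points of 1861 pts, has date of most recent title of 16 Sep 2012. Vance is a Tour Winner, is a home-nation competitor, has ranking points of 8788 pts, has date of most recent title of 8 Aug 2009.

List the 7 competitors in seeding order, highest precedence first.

Greco, Lund, Kowalski, Vance, Dimitriou, Varga, Amari

By status category: Greco (Defending Champion); then Lund (Grand Slam Winner); then Kowalski, Vance, Dimitriou and Varga (Tour Winner); then Amari (Qualifier).
Among Kowalski, Vance, Dimitriou and Varga, a home-nation competitor before not a home-nation competitor: Kowalski, Vance and Dimitriou (a home-nation competitor) before Varga (not a home-nation competitor).
Among Kowalski, Vance and Dimitriou, by date of most recent title (later first): Kowalski and Vance (8 Aug 2009) before Dimitriou (15 Jan 2009).
Among Kowalski and Vance, alphabetically by surname: Kowalski before Vance.
Full order: Greco, Lund, Kowalski, Vance, Dimitriou, Varga, Amari.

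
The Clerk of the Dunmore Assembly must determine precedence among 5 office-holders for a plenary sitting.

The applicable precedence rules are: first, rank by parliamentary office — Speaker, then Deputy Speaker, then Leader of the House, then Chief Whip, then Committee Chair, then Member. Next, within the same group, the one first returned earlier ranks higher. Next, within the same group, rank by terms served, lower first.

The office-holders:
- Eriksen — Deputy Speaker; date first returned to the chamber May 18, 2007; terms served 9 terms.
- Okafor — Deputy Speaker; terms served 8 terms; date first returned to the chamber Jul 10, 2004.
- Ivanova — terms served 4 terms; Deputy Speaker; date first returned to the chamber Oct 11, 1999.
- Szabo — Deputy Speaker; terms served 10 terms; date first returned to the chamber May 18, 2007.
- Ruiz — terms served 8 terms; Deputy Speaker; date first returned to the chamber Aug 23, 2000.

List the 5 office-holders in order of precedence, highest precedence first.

By parliamentary office: Ivanova, Ruiz, Okafor, Eriksen and Szabo (Deputy Speaker).
Among Ivanova, Ruiz, Okafor, Eriksen and Szabo, by date first returned to the chamber (earlier first): Ivanova (Oct 11, 1999) before Ruiz (Aug 23, 2000) before Okafor (Jul 10, 2004) before Eriksen and Szabo (May 18, 2007).
Among Eriksen and Szabo, by terms served (lower first): Eriksen (9 terms) before Szabo (10 terms).
Full order: Ivanova, Ruiz, Okafor, Eriksen, Szabo.

Ivanova, Ruiz, Okafor, Eriksen, Szabo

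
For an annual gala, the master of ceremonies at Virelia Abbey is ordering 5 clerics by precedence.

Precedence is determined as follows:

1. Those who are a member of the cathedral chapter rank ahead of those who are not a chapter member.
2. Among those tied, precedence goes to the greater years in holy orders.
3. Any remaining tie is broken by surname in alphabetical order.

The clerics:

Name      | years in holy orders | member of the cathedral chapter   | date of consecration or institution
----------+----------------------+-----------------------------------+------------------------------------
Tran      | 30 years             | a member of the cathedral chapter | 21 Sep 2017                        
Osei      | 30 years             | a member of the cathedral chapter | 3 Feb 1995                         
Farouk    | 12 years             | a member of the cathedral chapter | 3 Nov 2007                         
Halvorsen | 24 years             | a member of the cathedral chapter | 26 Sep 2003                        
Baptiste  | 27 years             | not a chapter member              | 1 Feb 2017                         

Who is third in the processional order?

By the first rule: Osei, Tran, Halvorsen and Farouk (each a member of the cathedral chapter); then Baptiste (not a chapter member).
Among Osei, Tran, Halvorsen and Farouk, by years in holy orders (higher first): Osei and Tran (30 years) before Halvorsen (24 years) before Farouk (12 years).
Among Osei and Tran, alphabetically by surname: Osei before Tran.
Order: Osei, Tran, Halvorsen, Farouk, Baptiste.

Halvorsen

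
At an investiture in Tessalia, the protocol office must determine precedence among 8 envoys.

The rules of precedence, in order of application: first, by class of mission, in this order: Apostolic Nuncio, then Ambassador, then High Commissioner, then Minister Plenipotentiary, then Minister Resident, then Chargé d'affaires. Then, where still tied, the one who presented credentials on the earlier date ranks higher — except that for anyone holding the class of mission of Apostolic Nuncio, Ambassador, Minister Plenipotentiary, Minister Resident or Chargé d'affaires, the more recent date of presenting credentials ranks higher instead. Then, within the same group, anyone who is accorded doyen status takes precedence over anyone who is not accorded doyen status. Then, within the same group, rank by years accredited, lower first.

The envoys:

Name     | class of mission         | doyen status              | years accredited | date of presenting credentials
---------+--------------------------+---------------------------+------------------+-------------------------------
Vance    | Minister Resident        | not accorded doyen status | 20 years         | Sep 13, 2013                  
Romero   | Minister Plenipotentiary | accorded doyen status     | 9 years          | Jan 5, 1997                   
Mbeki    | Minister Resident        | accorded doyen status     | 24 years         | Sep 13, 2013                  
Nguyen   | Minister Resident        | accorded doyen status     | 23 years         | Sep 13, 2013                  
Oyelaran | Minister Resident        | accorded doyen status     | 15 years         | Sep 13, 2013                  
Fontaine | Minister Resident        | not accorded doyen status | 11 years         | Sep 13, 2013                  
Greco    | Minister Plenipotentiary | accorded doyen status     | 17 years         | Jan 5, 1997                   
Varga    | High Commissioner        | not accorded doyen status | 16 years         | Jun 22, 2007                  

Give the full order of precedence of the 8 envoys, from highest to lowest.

Varga, Romero, Greco, Oyelaran, Nguyen, Mbeki, Fontaine, Vance

By class of mission: Varga (High Commissioner); then Romero and Greco (Minister Plenipotentiary); then Oyelaran, Nguyen, Mbeki, Fontaine and Vance (Minister Resident).
Romero and Greco both have date of presenting credentials Jan 5, 1997, so the next rule applies.
Romero and Greco are each accorded doyen status, so the next rule applies.
Among Romero and Greco, by years accredited (lower first): Romero (9 years) before Greco (17 years).
Oyelaran, Nguyen, Mbeki, Fontaine and Vance all have date of presenting credentials Sep 13, 2013, so the next rule applies.
Among Oyelaran, Nguyen, Mbeki, Fontaine and Vance, accorded doyen status before not accorded doyen status: Oyelaran, Nguyen and Mbeki (accorded doyen status) before Fontaine and Vance (not accorded doyen status).
Among Oyelaran, Nguyen and Mbeki, by years accredited (lower first): Oyelaran (15 years) before Nguyen (23 years) before Mbeki (24 years).
Among Fontaine and Vance, by years accredited (lower first): Fontaine (11 years) before Vance (20 years).
Full order: Varga, Romero, Greco, Oyelaran, Nguyen, Mbeki, Fontaine, Vance.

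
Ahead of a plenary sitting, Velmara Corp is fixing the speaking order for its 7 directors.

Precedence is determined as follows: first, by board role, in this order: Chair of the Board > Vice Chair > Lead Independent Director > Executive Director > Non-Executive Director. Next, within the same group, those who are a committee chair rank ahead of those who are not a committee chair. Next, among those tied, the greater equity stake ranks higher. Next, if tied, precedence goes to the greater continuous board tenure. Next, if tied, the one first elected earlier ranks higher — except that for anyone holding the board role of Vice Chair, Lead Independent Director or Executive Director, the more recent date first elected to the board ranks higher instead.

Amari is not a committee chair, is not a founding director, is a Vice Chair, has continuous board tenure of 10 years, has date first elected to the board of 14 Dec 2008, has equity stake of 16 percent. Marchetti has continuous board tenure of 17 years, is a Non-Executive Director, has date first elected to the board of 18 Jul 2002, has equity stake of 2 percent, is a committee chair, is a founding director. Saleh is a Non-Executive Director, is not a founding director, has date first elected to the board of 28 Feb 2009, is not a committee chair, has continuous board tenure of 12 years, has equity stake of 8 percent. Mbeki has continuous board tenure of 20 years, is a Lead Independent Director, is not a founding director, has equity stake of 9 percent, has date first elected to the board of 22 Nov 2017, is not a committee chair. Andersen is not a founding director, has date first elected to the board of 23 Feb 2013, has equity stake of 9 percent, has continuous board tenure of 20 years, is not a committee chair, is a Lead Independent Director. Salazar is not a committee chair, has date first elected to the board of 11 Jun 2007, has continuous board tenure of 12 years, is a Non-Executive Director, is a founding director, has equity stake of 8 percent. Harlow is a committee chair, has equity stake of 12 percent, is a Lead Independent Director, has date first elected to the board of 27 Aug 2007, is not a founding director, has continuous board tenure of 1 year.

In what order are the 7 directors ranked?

By board role: Amari (Vice Chair); then Harlow, Mbeki and Andersen (Lead Independent Director); then Marchetti, Salazar and Saleh (Non-Executive Director).
Among Harlow, Mbeki and Andersen, a committee chair before not a committee chair: Harlow (a committee chair) before Mbeki and Andersen (not a committee chair).
Mbeki and Andersen both have equity stake 9 percent, so the next rule applies.
Mbeki and Andersen both have continuous board tenure 20 years, so the next rule applies.
Among Mbeki and Andersen, by date first elected to the board (later first) (reversed rule for this group): Mbeki (22 Nov 2017) before Andersen (23 Feb 2013).
Among Marchetti, Salazar and Saleh, a committee chair before not a committee chair: Marchetti (a committee chair) before Salazar and Saleh (not a committee chair).
Salazar and Saleh both have equity stake 8 percent, so the next rule applies.
Salazar and Saleh both have continuous board tenure 12 years, so the next rule applies.
Among Salazar and Saleh, by date first elected to the board (earlier first): Salazar (11 Jun 2007) before Saleh (28 Feb 2009).
Full order: Amari, Harlow, Mbeki, Andersen, Marchetti, Salazar, Saleh.

Amari, Harlow, Mbeki, Andersen, Marchetti, Salazar, Saleh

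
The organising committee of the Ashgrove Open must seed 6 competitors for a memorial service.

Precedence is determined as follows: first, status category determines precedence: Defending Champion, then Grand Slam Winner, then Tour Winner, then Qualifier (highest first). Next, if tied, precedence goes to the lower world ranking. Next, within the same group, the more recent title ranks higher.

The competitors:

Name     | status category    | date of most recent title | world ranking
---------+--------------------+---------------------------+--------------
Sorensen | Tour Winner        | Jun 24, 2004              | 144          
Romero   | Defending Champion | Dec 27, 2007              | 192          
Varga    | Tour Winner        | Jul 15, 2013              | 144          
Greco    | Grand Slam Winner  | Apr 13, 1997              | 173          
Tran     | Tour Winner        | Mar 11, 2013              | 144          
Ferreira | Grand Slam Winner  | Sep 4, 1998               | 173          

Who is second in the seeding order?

Ferreira

By status category: Romero (Defending Champion); then Ferreira and Greco (Grand Slam Winner); then Varga, Tran and Sorensen (Tour Winner).
Ferreira and Greco both have world ranking 173, so the next rule applies.
Among Ferreira and Greco, by date of most recent title (later first): Ferreira (Sep 4, 1998) before Greco (Apr 13, 1997).
Varga, Tran and Sorensen all have world ranking 144, so the next rule applies.
Among Varga, Tran and Sorensen, by date of most recent title (later first): Varga (Jul 15, 2013) before Tran (Mar 11, 2013) before Sorensen (Jun 24, 2004).
Order: Romero, Ferreira, Greco, Varga, Tran, Sorensen.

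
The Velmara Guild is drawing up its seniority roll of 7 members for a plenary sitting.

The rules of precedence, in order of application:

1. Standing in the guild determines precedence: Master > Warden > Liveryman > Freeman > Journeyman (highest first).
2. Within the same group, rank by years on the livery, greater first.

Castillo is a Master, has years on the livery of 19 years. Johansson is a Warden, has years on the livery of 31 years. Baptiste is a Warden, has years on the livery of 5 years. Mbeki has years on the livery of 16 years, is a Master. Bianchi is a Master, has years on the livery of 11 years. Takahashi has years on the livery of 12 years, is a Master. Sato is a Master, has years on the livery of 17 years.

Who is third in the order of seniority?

By standing in the guild: Castillo, Sato, Mbeki, Takahashi and Bianchi (Master); then Johansson and Baptiste (Warden).
Among Castillo, Sato, Mbeki, Takahashi and Bianchi, by years on the livery (higher first): Castillo (19 years) before Sato (17 years) before Mbeki (16 years) before Takahashi (12 years) before Bianchi (11 years).
Among Johansson and Baptiste, by years on the livery (higher first): Johansson (31 years) before Baptiste (5 years).
Order: Castillo, Sato, Mbeki, Takahashi, Bianchi, Johansson, Baptiste.

Mbeki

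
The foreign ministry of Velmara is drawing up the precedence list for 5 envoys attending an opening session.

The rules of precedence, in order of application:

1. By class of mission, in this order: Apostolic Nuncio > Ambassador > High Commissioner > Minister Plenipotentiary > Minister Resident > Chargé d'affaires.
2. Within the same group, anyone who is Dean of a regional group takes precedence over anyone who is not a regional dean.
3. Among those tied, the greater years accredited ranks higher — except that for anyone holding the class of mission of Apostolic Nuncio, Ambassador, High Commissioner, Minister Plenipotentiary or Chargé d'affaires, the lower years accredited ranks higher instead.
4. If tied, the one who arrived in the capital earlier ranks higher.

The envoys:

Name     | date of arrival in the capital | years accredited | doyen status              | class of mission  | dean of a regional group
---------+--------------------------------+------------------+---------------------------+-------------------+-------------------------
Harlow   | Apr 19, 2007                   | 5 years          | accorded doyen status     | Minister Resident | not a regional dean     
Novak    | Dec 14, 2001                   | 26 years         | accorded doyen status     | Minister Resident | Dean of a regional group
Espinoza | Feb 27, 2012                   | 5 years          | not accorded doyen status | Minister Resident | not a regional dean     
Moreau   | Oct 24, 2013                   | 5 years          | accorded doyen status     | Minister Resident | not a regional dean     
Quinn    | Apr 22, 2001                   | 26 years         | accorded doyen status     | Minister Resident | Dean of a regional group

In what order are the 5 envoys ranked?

By class of mission: Quinn, Novak, Harlow, Espinoza and Moreau (Minister Resident).
Among Quinn, Novak, Harlow, Espinoza and Moreau, Dean of a regional group before not a regional dean: Quinn and Novak (Dean of a regional group) before Harlow, Espinoza and Moreau (not a regional dean).
Quinn and Novak both have years accredited 26 years, so the next rule applies.
Among Quinn and Novak, by date of arrival in the capital (earlier first): Quinn (Apr 22, 2001) before Novak (Dec 14, 2001).
Harlow, Espinoza and Moreau all have years accredited 5 years, so the next rule applies.
Among Harlow, Espinoza and Moreau, by date of arrival in the capital (earlier first): Harlow (Apr 19, 2007) before Espinoza (Feb 27, 2012) before Moreau (Oct 24, 2013).
Full order: Quinn, Novak, Harlow, Espinoza, Moreau.

Quinn, Novak, Harlow, Espinoza, Moreau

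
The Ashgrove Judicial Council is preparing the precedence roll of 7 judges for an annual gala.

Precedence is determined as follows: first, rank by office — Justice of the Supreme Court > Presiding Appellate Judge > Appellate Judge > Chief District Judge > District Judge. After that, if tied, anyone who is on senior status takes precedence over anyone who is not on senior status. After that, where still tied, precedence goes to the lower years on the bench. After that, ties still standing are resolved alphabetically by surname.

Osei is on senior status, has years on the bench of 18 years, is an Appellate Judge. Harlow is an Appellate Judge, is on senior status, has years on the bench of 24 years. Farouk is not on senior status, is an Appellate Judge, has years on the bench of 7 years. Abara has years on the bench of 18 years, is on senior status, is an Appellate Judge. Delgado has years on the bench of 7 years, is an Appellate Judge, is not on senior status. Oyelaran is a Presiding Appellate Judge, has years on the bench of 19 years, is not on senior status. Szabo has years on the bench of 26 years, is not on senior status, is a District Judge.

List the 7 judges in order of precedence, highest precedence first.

Oyelaran, Abara, Osei, Harlow, Delgado, Farouk, Szabo

By office: Oyelaran (Presiding Appellate Judge); then Abara, Osei, Harlow, Delgado and Farouk (Appellate Judge); then Szabo (District Judge).
Among Abara, Osei, Harlow, Delgado and Farouk, on senior status before not on senior status: Abara, Osei and Harlow (on senior status) before Delgado and Farouk (not on senior status).
Among Abara, Osei and Harlow, by years on the bench (lower first): Abara and Osei (18 years) before Harlow (24 years).
Among Abara and Osei, alphabetically by surname: Abara before Osei.
Delgado and Farouk both have years on the bench 7 years, so the next rule applies.
Among Delgado and Farouk, alphabetically by surname: Delgado before Farouk.
Full order: Oyelaran, Abara, Osei, Harlow, Delgado, Farouk, Szabo.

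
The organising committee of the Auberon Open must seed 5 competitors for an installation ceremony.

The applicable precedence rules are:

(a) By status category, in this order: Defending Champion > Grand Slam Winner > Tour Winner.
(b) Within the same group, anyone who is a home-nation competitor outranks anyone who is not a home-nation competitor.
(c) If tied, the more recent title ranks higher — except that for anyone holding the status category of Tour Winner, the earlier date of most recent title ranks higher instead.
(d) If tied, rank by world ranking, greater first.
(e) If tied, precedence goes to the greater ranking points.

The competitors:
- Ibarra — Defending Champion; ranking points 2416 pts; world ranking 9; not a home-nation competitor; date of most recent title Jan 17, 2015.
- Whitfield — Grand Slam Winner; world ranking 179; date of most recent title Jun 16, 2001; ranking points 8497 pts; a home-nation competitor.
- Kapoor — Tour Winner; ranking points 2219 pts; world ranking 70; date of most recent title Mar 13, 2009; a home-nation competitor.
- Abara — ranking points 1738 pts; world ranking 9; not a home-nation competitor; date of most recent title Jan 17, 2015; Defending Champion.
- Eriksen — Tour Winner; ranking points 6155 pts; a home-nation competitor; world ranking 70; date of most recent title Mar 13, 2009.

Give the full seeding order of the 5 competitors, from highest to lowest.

By status category: Ibarra and Abara (Defending Champion); then Whitfield (Grand Slam Winner); then Eriksen and Kapoor (Tour Winner).
Ibarra and Abara are each not a home-nation competitor, so the next rule applies.
Ibarra and Abara both have date of most recent title Jan 17, 2015, so the next rule applies.
Ibarra and Abara both have world ranking 9, so the next rule applies.
Among Ibarra and Abara, by ranking points (higher first): Ibarra (2416 pts) before Abara (1738 pts).
Eriksen and Kapoor are each a home-nation competitor, so the next rule applies.
Eriksen and Kapoor both have date of most recent title Mar 13, 2009, so the next rule applies.
Eriksen and Kapoor both have world ranking 70, so the next rule applies.
Among Eriksen and Kapoor, by ranking points (higher first): Eriksen (6155 pts) before Kapoor (2219 pts).
Full order: Ibarra, Abara, Whitfield, Eriksen, Kapoor.

Ibarra, Abara, Whitfield, Eriksen, Kapoor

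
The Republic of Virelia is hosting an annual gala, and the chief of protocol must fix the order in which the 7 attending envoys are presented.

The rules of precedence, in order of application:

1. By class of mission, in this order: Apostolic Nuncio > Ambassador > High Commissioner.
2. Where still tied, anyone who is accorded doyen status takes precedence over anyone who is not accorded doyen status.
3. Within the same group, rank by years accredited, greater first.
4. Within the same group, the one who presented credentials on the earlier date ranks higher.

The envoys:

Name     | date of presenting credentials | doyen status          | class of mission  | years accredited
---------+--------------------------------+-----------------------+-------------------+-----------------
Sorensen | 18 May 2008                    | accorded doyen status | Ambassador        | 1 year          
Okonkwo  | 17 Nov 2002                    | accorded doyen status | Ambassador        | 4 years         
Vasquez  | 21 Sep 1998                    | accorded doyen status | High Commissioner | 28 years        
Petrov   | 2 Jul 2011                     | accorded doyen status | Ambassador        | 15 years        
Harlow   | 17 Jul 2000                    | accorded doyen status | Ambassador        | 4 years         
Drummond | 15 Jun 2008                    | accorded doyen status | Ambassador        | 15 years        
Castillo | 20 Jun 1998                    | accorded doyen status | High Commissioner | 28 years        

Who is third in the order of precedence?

By class of mission: Drummond, Petrov, Harlow, Okonkwo and Sorensen (Ambassador); then Castillo and Vasquez (High Commissioner).
Drummond, Petrov, Harlow, Okonkwo and Sorensen are each accorded doyen status, so the next rule applies.
Among Drummond, Petrov, Harlow, Okonkwo and Sorensen, by years accredited (higher first): Drummond and Petrov (15 years) before Harlow and Okonkwo (4 years) before Sorensen (1 year).
Among Drummond and Petrov, by date of presenting credentials (earlier first): Drummond (15 Jun 2008) before Petrov (2 Jul 2011).
Among Harlow and Okonkwo, by date of presenting credentials (earlier first): Harlow (17 Jul 2000) before Okonkwo (17 Nov 2002).
Castillo and Vasquez are each accorded doyen status, so the next rule applies.
Castillo and Vasquez both have years accredited 28 years, so the next rule applies.
Among Castillo and Vasquez, by date of presenting credentials (earlier first): Castillo (20 Jun 1998) before Vasquez (21 Sep 1998).
Order: Drummond, Petrov, Harlow, Okonkwo, Sorensen, Castillo, Vasquez.

Harlow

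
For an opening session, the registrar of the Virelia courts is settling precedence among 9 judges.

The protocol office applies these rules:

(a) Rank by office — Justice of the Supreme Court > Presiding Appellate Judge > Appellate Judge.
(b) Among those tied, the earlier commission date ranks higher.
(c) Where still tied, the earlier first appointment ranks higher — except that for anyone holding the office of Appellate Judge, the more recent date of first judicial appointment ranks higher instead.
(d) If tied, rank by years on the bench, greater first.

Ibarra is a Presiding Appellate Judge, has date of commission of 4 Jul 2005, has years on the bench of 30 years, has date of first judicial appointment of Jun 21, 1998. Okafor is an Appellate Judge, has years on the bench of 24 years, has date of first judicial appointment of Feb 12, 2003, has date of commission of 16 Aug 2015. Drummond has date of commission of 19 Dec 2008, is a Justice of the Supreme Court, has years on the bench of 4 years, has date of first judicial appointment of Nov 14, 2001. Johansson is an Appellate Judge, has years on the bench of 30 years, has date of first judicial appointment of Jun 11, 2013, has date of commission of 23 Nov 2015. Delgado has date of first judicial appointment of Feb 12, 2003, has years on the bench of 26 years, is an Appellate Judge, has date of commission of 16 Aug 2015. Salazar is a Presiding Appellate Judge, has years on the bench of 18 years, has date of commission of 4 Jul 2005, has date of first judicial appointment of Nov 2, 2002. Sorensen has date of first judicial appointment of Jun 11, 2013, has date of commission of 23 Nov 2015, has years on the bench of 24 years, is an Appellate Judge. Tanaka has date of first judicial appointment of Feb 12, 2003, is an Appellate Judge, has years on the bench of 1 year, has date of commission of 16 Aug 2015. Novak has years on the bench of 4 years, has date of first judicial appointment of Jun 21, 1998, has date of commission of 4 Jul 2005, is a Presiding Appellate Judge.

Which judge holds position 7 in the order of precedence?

By office: Drummond (Justice of the Supreme Court); then Ibarra, Novak and Salazar (Presiding Appellate Judge); then Delgado, Okafor, Tanaka, Johansson and Sorensen (Appellate Judge).
Ibarra, Novak and Salazar all have date of commission 4 Jul 2005, so the next rule applies.
Among Ibarra, Novak and Salazar, by date of first judicial appointment (earlier first): Ibarra and Novak (Jun 21, 1998) before Salazar (Nov 2, 2002).
Among Ibarra and Novak, by years on the bench (higher first): Ibarra (30 years) before Novak (4 years).
Among Delgado, Okafor, Tanaka, Johansson and Sorensen, by date of commission (earlier first): Delgado, Okafor and Tanaka (16 Aug 2015) before Johansson and Sorensen (23 Nov 2015).
Delgado, Okafor and Tanaka all have date of first judicial appointment Feb 12, 2003, so the next rule applies.
Among Delgado, Okafor and Tanaka, by years on the bench (higher first): Delgado (26 years) before Okafor (24 years) before Tanaka (1 year).
Johansson and Sorensen both have date of first judicial appointment Jun 11, 2013, so the next rule applies.
Among Johansson and Sorensen, by years on the bench (higher first): Johansson (30 years) before Sorensen (24 years).
Order: Drummond, Ibarra, Novak, Salazar, Delgado, Okafor, Tanaka, Johansson, Sorensen.

Tanaka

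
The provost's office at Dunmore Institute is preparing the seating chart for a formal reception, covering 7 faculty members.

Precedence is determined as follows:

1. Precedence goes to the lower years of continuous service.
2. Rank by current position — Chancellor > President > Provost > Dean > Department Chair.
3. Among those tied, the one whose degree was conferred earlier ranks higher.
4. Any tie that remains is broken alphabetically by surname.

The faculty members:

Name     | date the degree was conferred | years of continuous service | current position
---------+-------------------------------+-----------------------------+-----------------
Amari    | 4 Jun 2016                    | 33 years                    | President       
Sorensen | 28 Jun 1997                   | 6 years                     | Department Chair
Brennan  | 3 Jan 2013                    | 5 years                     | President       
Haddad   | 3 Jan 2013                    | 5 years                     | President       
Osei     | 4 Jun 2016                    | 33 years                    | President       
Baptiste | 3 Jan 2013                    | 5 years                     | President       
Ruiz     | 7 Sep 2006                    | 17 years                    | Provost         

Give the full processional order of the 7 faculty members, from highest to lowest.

Baptiste, Brennan, Haddad, Sorensen, Ruiz, Amari, Osei

By years of continuous service (lower first): Baptiste, Brennan and Haddad (each 5 years); then Sorensen (6 years); then Ruiz (17 years); then Amari and Osei (both 33 years).
Baptiste, Brennan and Haddad are each President, so the next rule applies.
Baptiste, Brennan and Haddad all have date the degree was conferred 3 Jan 2013, so the next rule applies.
Among Baptiste, Brennan and Haddad, alphabetically by surname: Baptiste before Brennan before Haddad.
Amari and Osei are each President, so the next rule applies.
Amari and Osei both have date the degree was conferred 4 Jun 2016, so the next rule applies.
Among Amari and Osei, alphabetically by surname: Amari before Osei.
Full order: Baptiste, Brennan, Haddad, Sorensen, Ruiz, Amari, Osei.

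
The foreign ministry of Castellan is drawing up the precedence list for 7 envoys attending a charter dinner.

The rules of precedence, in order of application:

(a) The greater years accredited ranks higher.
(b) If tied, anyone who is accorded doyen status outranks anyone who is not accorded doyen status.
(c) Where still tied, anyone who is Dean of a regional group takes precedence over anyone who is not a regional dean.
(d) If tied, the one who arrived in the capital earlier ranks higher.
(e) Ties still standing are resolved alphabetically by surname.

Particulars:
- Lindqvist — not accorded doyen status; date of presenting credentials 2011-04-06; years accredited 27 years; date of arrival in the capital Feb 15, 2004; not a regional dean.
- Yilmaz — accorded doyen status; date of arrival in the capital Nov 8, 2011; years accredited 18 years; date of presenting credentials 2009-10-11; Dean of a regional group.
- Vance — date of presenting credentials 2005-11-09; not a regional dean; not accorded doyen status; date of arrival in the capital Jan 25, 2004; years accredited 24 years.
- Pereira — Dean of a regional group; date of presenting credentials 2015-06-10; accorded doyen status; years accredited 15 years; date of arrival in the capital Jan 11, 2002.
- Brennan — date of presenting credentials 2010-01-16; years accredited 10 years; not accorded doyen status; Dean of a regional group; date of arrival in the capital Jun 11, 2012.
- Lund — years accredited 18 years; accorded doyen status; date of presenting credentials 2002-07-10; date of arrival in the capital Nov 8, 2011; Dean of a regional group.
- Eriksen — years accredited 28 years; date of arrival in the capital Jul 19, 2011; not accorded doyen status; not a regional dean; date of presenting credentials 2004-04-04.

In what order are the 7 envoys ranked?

By years accredited (higher first): Eriksen (28 years); then Lindqvist (27 years); then Vance (24 years); then Lund and Yilmaz (both 18 years); then Pereira (15 years); then Brennan (10 years).
Lund and Yilmaz are each accorded doyen status, so the next rule applies.
Lund and Yilmaz are each Dean of a regional group, so the next rule applies.
Lund and Yilmaz both have date of arrival in the capital Nov 8, 2011, so the next rule applies.
Among Lund and Yilmaz, alphabetically by surname: Lund before Yilmaz.
Full order: Eriksen, Lindqvist, Vance, Lund, Yilmaz, Pereira, Brennan.

Eriksen, Lindqvist, Vance, Lund, Yilmaz, Pereira, Brennan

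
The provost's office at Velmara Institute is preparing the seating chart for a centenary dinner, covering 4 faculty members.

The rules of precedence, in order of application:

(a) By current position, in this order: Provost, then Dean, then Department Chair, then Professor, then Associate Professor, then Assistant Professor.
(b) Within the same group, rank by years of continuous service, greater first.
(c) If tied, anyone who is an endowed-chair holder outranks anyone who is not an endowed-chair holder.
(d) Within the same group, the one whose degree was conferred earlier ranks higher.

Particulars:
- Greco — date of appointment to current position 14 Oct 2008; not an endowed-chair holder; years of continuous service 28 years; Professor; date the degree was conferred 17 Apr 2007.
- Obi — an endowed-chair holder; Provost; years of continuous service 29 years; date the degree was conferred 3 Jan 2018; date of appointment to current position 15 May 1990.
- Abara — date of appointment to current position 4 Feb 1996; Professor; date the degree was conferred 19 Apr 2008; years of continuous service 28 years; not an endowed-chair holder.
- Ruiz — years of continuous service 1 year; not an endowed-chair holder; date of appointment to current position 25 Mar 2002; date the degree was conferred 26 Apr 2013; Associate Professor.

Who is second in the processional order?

By current position: Obi (Provost); then Greco and Abara (Professor); then Ruiz (Associate Professor).
Greco and Abara both have years of continuous service 28 years, so the next rule applies.
Greco and Abara are each not an endowed-chair holder, so the next rule applies.
Among Greco and Abara, by date the degree was conferred (earlier first): Greco (17 Apr 2007) before Abara (19 Apr 2008).
Order: Obi, Greco, Abara, Ruiz.

Greco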